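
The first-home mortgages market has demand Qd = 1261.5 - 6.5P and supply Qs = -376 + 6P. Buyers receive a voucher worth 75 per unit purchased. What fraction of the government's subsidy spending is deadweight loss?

Pre-subsidy: 1261.5 - 6.5P = -376 + 6P gives P* = 131, Q* = 410.
With the rebate, buyers effectively pay Pb = Ps − 75, where Ps is the price sellers receive.
Demand in terms of Ps becomes Qd = 1261.5 − 6.5(Ps − 75) = 1749 - 6.5Ps. Setting this equal to supply: 1749 - 6.5Ps = -376 + 6Ps, so Ps = 170.
Buyers pay Pb = 170 − 75 = 95; Q' = -376 + 6·170 = 644.
ΔCS = ½(410 + 644)(131 − 95) = 18972; ΔPS = ½(410 + 644)(170 − 131) = 20553.
Government spending = 75 × 644 = 48300.
DWL = ½ × 75 × (644 − 410) = 8775; fraction = 8775 / 48300 = 117/644.

DWL / government spending = 117/644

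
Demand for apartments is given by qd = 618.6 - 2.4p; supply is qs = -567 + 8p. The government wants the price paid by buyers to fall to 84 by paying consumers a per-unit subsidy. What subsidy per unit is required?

Required subsidy s = 39 per unit

At a buyer price of 84, quantity demanded is 618.6 − 2.4·84 = 417.
Sellers supply 417 only when they receive ps with -567 + 8·ps = 417, i.e. ps = 123.
s = ps − pb = 123 − 84 = 39.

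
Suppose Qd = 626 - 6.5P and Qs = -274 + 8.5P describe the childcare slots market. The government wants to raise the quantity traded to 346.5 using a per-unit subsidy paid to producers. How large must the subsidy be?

Required subsidy s = 30 per unit

At Q = 346.5, invert demand for the buyer price: Pb = (626 − 346.5)/6.5 = 43; invert supply for the seller price: Ps = (346.5 − (-274))/8.5 = 73.
The subsidy must fill the gap: s = Ps − Pb = 73 − 43 = 30.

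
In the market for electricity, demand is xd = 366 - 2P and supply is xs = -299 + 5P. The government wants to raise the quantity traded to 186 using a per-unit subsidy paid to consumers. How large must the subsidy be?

Required subsidy s = 7 per unit

At x = 186, invert demand for the buyer price: Pb = (366 − 186)/2 = 90; invert supply for the seller price: Ps = (186 − (-299))/5 = 97.
The subsidy must fill the gap: s = Ps − Pb = 97 − 90 = 7.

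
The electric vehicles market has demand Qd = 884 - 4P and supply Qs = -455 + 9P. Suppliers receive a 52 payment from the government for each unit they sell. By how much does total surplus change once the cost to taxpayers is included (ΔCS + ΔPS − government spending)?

Pre-subsidy: 884 - 4P = -455 + 9P gives P* = 103, Q* = 472.
With the subsidy, sellers receive Ps = Pb + 52 for each unit, where Pb is the price buyers pay.
Supply in terms of Pb becomes Qs = -455 + 9(Pb + 52) = 13 + 9Pb. Setting this equal to demand: 884 - 4Pb = 13 + 9Pb, so Pb = 67.
Sellers receive Ps = 67 + 52 = 119; Q' = 884 − 4·67 = 616.
ΔCS = ½(472 + 616)(103 − 67) = 19584; ΔPS = ½(472 + 616)(119 − 103) = 8704.
Government spending = 52 × 616 = 32032.
Net change = 19584 + 8704 − 32032 = -3744. The loss equals the DWL triangle ½·52·144.

Net change in total surplus = -3744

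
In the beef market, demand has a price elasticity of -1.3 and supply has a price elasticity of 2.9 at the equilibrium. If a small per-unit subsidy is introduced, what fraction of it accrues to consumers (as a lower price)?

Consumer share = 29/42

For a small subsidy around the equilibrium, the benefit split depends on the relative slopes, which at a point are proportional to the elasticities.
Buyer share = εs/(εs + |εd|) = 2.9/(2.9 + 1.3) = 29/42; seller share = |εd|/(εs + |εd|) = 13/42.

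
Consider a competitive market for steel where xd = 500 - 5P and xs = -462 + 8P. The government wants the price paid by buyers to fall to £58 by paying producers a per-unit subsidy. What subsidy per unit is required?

At a buyer price of 58, quantity demanded is 500 − 5·58 = 210.
Sellers supply 210 only when they receive Ps with -462 + 8·Ps = 210, i.e. Ps = 84.
s = Ps − Pb = 84 − 58 = 26.

Required subsidy s = £26 per unit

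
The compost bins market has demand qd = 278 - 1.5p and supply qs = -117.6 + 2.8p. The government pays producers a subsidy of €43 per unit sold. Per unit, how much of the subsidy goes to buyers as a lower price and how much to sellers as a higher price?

Pre-subsidy: 278 - 1.5p = -117.6 + 2.8p gives p* = 92, q* = 140.
With the subsidy, sellers receive ps = pb + 43 for each unit, where pb is the price buyers pay.
Supply in terms of pb becomes qs = -117.6 + 2.8(pb + 43) = 2.8 + 2.8pb. Setting this equal to demand: 278 - 1.5pb = 2.8 + 2.8pb, so pb = 64.
Sellers receive ps = 64 + 43 = 107; q' = 278 − 1.5·64 = 182.
Buyers' price falls by p* − pb = 92 − 64 = 28; sellers' price rises by ps − p* = 107 − 92 = 15.

Buyers gain €28 per unit; sellers gain €15 per unit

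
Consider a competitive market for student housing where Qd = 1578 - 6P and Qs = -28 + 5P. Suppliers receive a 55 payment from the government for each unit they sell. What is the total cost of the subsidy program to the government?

Government cost = 46860

Pre-subsidy: 1578 - 6P = -28 + 5P gives P* = 146, Q* = 702.
With the subsidy, sellers receive Ps = Pb + 55 for each unit, where Pb is the price buyers pay.
Supply in terms of Pb becomes Qs = -28 + 5(Pb + 55) = 247 + 5Pb. Setting this equal to demand: 1578 - 6Pb = 247 + 5Pb, so Pb = 121.
Sellers receive Ps = 121 + 55 = 176; Q' = 1578 − 6·121 = 852.
Government outlay = subsidy × quantity = 55 × 852 = 46860.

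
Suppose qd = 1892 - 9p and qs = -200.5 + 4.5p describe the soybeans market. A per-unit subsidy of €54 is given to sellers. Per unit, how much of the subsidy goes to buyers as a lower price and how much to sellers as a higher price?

Pre-subsidy: 1892 - 9p = -200.5 + 4.5p gives p* = 155, q* = 497.
With the subsidy, sellers receive ps = pb + 54 for each unit, where pb is the price buyers pay.
Supply in terms of pb becomes qs = -200.5 + 4.5(pb + 54) = 42.5 + 4.5pb. Setting this equal to demand: 1892 - 9pb = 42.5 + 4.5pb, so pb = 137.
Sellers receive ps = 137 + 54 = 191; q' = 1892 − 9·137 = 659.
Buyers' price falls by p* − pb = 155 − 137 = 18; sellers' price rises by ps − p* = 191 − 155 = 36.

Buyers gain €18 per unit; sellers gain €36 per unit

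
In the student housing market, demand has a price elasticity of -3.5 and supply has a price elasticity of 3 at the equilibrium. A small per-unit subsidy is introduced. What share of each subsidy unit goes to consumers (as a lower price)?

Consumer share = 6/13

For a small subsidy around the equilibrium, the benefit split depends on the relative slopes, which at a point are proportional to the elasticities.
Buyer share = εs/(εs + |εd|) = 3/(3 + 3.5) = 6/13; seller share = |εd|/(εs + |εd|) = 7/13.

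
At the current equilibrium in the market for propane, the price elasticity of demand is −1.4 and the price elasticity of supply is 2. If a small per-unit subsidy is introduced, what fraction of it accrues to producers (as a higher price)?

Producer share = 7/17

For a small subsidy around the equilibrium, the benefit split depends on the relative slopes, which at a point are proportional to the elasticities.
Buyer share = εs/(εs + |εd|) = 2/(2 + 1.4) = 10/17; seller share = |εd|/(εs + |εd|) = 7/17.
So producers capture 7/17 of the subsidy.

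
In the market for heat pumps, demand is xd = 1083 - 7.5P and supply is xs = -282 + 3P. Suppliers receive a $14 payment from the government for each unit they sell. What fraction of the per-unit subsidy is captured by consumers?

Pre-subsidy: 1083 - 7.5P = -282 + 3P gives P* = 130, x* = 108.
With the subsidy, sellers receive Ps = Pb + 14 for each unit, where Pb is the price buyers pay.
Supply in terms of Pb becomes xs = -282 + 3(Pb + 14) = -240 + 3Pb. Setting this equal to demand: 1083 - 7.5Pb = -240 + 3Pb, so Pb = 126.
Sellers receive Ps = 126 + 14 = 140; x' = 1083 − 7.5·126 = 138.
Buyers' price falls by P* − Pb = 130 − 126 = 4; sellers' price rises by Ps − P* = 140 − 130 = 10.
So consumers capture 4/14 = 2/7 of each unit of subsidy.

Consumer share = 2/7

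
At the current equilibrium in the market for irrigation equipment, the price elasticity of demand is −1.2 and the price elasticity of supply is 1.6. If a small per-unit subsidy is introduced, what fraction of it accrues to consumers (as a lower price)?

Consumer share = 4/7

For a small subsidy around the equilibrium, the benefit split depends on the relative slopes, which at a point are proportional to the elasticities.
Buyer share = εs/(εs + |εd|) = 1.6/(1.6 + 1.2) = 4/7; seller share = |εd|/(εs + |εd|) = 3/7.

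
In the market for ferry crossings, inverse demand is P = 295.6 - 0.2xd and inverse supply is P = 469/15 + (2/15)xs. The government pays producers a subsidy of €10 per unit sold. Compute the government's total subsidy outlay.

Government cost = €8230

Pre-subsidy: 295.6 - 0.2x = 469/15 + (2/15)x gives x* = 793 and P* = 137.
With the subsidy, sellers receive Ps = Pb + 10 for each unit, where Pb is the price buyers pay.
On the curves, Pb = 295.6 - 0.2x and Ps = 469/15 + (2/15)x; the wedge Ps − Pb = 10 gives 469/15 + (2/15)x − (295.6 - 0.2x) = 10, so x' = 823.
Then Pb = 295.6 − 0.2·823 = 131 and Ps = 469/15 + (2/15)·823 = 141.
Government outlay = subsidy × quantity = 10 × 823 = 8230.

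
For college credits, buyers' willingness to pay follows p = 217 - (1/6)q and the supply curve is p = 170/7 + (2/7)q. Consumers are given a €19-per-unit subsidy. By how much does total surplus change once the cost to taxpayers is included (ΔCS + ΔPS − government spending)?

Net change in total surplus = -€399

Pre-subsidy: 217 - (1/6)q = 170/7 + (2/7)q gives q* = 426 and p* = 146.
With the rebate, buyers effectively pay pb = ps − 19, where ps is the price sellers receive.
On the curves, pb = 217 - (1/6)q and ps = 170/7 + (2/7)q; the wedge ps − pb = 19 gives 170/7 + (2/7)q − (217 - (1/6)q) = 19, so q' = 468.
Then pb = 217 − (1/6)·468 = 139 and ps = 170/7 + (2/7)·468 = 158.
ΔCS = ½(426 + 468)(146 − 139) = 3129; ΔPS = ½(426 + 468)(158 − 146) = 5364.
Government spending = 19 × 468 = 8892.
Net change = 3129 + 5364 − 8892 = -399. The loss equals the DWL triangle ½·19·42.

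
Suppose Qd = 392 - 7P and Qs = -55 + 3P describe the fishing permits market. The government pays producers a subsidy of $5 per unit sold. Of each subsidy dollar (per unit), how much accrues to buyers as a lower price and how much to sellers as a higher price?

Pre-subsidy: 392 - 7P = -55 + 3P gives P* = 44.7, Q* = 79.1.
With the subsidy, sellers receive Ps = Pb + 5 for each unit, where Pb is the price buyers pay.
Supply in terms of Pb becomes Qs = -55 + 3(Pb + 5) = -40 + 3Pb. Setting this equal to demand: 392 - 7Pb = -40 + 3Pb, so Pb = 43.2.
Sellers receive Ps = 43.2 + 5 = 48.2; Q' = 392 − 7·43.2 = 89.6.
Buyers' price falls by P* − Pb = 44.7 − 43.2 = 1.5; sellers' price rises by Ps − P* = 48.2 − 44.7 = 3.5.

Buyers gain $1.5 per unit; sellers gain $3.5 per unit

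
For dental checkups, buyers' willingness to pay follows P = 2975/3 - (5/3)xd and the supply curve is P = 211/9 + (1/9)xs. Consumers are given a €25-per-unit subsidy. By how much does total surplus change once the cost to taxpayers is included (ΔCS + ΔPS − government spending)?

Pre-subsidy: 2975/3 - (5/3)x = 211/9 + (1/9)x gives x* = 544.625 and P* = 2015/24.
With the rebate, buyers effectively pay Pb = Ps − 25, where Ps is the price sellers receive.
On the curves, Pb = 2975/3 - (5/3)x and Ps = 211/9 + (1/9)x; the wedge Ps − Pb = 25 gives 211/9 + (1/9)x − (2975/3 - (5/3)x) = 25, so x' = 558.6875.
Then Pb = 2975/3 − (5/3)·558.6875 = 2905/48 and Ps = 211/9 + (1/9)·558.6875 = 4105/48.
ΔCS = ½(544.625 + 558.6875)(2015/24 − 2905/48) = 12929.443359375; ΔPS = ½(544.625 + 558.6875)(4105/48 − 2015/24) = 861.962890625.
Government spending = 25 × 558.6875 = 13967.1875.
Net change = 12929.443359375 + 861.962890625 − 13967.1875 = -175.78125. The loss equals the DWL triangle ½·25·14.0625.

Net change in total surplus = -€175.78125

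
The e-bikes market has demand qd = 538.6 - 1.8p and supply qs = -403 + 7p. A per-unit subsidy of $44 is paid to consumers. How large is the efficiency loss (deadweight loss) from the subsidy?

Deadweight loss = $1386

Pre-subsidy: 538.6 - 1.8p = -403 + 7p gives p* = 107, q* = 346.
With the rebate, buyers effectively pay pb = ps − 44, where ps is the price sellers receive.
Demand in terms of ps becomes qd = 538.6 − 1.8(ps − 44) = 617.8 - 1.8ps. Setting this equal to supply: 617.8 - 1.8ps = -403 + 7ps, so ps = 116.
Buyers pay pb = 116 − 44 = 72; q' = -403 + 7·116 = 409.
The subsidy expands output by 409 − 346 = 63 past the efficient level; on those units the gap between marginal cost and willingness to pay runs from 0 up to 44.
DWL = ½ × 44 × 63 = 1386.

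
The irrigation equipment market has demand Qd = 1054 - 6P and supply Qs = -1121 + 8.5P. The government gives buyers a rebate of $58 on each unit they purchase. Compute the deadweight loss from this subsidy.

Deadweight loss = $5916

Pre-subsidy: 1054 - 6P = -1121 + 8.5P gives P* = 150, Q* = 154.
With the rebate, buyers effectively pay Pb = Ps − 58, where Ps is the price sellers receive.
Demand in terms of Ps becomes Qd = 1054 − 6(Ps − 58) = 1402 - 6Ps. Setting this equal to supply: 1402 - 6Ps = -1121 + 8.5Ps, so Ps = 174.
Buyers pay Pb = 174 − 58 = 116; Q' = -1121 + 8.5·174 = 358.
The subsidy expands output by 358 − 154 = 204 past the efficient level; on those units the gap between marginal cost and willingness to pay runs from 0 up to 58.
DWL = ½ × 58 × 204 = 5916.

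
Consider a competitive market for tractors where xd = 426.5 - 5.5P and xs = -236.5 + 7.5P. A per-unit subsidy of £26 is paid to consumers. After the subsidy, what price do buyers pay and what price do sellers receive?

Pre-subsidy: 426.5 - 5.5P = -236.5 + 7.5P gives P* = 51, x* = 146.
With the rebate, buyers effectively pay Pb = Ps − 26, where Ps is the price sellers receive.
Demand in terms of Ps becomes xd = 426.5 − 5.5(Ps − 26) = 569.5 - 5.5Ps. Setting this equal to supply: 569.5 - 5.5Ps = -236.5 + 7.5Ps, so Ps = 62.
Buyers pay Pb = 62 − 26 = 36; x' = -236.5 + 7.5·62 = 228.5.

Buyers pay £36; sellers receive £62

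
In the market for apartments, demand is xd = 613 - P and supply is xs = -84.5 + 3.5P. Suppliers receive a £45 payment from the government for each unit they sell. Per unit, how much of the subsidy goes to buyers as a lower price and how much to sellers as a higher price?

Buyers gain £35 per unit; sellers gain £10 per unit

Pre-subsidy: 613 - P = -84.5 + 3.5P gives P* = 155, x* = 458.
With the subsidy, sellers receive Ps = Pb + 45 for each unit, where Pb is the price buyers pay.
Supply in terms of Pb becomes xs = -84.5 + 3.5(Pb + 45) = 73 + 3.5Pb. Setting this equal to demand: 613 - Pb = 73 + 3.5Pb, so Pb = 120.
Sellers receive Ps = 120 + 45 = 165; x' = 613 − 1·120 = 493.
Buyers' price falls by P* − Pb = 155 − 120 = 35; sellers' price rises by Ps − P* = 165 − 155 = 10.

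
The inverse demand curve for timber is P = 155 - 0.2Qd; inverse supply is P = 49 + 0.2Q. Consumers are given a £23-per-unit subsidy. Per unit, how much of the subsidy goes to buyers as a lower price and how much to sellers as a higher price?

Pre-subsidy: 155 - 0.2Q = 49 + 0.2Q gives Q* = 265 and P* = 102.
With the rebate, buyers effectively pay Pb = Ps − 23, where Ps is the price sellers receive.
On the curves, Pb = 155 - 0.2Q and Ps = 49 + 0.2Q; the wedge Ps − Pb = 23 gives 49 + 0.2Q − (155 - 0.2Q) = 23, so Q' = 322.5.
Then Pb = 155 − 0.2·322.5 = 90.5 and Ps = 49 + 0.2·322.5 = 113.5.
Buyers' price falls by P* − Pb = 102 − 90.5 = 11.5; sellers' price rises by Ps − P* = 113.5 − 102 = 11.5.

Buyers gain £11.5 per unit; sellers gain £11.5 per unit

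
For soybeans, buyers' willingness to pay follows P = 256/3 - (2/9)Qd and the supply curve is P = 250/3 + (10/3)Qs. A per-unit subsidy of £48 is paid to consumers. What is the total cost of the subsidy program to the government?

Government cost = £675

Pre-subsidy: 256/3 - (2/9)Q = 250/3 + (10/3)Q gives Q* = 0.5625 and P* = 2045/24.
With the rebate, buyers effectively pay Pb = Ps − 48, where Ps is the price sellers receive.
On the curves, Pb = 256/3 - (2/9)Q and Ps = 250/3 + (10/3)Q; the wedge Ps − Pb = 48 gives 250/3 + (10/3)Q − (256/3 - (2/9)Q) = 48, so Q' = 14.0625.
Then Pb = 256/3 − (2/9)·14.0625 = 1973/24 and Ps = 250/3 + (10/3)·14.0625 = 3125/24.
Government outlay = subsidy × quantity = 48 × 14.0625 = 675.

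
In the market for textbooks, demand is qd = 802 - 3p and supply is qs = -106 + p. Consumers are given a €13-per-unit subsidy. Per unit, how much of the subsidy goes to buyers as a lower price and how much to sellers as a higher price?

Pre-subsidy: 802 - 3p = -106 + p gives p* = 227, q* = 121.
With the rebate, buyers effectively pay pb = ps − 13, where ps is the price sellers receive.
Demand in terms of ps becomes qd = 802 − 3(ps − 13) = 841 - 3ps. Setting this equal to supply: 841 - 3ps = -106 + ps, so ps = 236.75.
Buyers pay pb = 236.75 − 13 = 223.75; q' = -106 + 1·236.75 = 130.75.
Buyers' price falls by p* − pb = 227 − 223.75 = 3.25; sellers' price rises by ps − p* = 236.75 − 227 = 9.75.

Buyers gain €3.25 per unit; sellers gain €9.75 per unit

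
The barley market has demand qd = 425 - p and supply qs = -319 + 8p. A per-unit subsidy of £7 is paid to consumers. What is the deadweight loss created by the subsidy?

Pre-subsidy: 425 - p = -319 + 8p gives p* = 248/3, q* = 1027/3.
With the rebate, buyers effectively pay pb = ps − 7, where ps is the price sellers receive.
Demand in terms of ps becomes qd = 425 − 1(ps − 7) = 432 - ps. Setting this equal to supply: 432 - ps = -319 + 8ps, so ps = 751/9.
Buyers pay pb = 751/9 − 7 = 688/9; q' = -319 + 8·(751/9) = 3137/9.
The subsidy expands output by 3137/9 − 1027/3 = 56/9 past the efficient level; on those units the gap between marginal cost and willingness to pay runs from 0 up to 7.
DWL = ½ × 7 × 56/9 = 196/9.

Deadweight loss = 196/9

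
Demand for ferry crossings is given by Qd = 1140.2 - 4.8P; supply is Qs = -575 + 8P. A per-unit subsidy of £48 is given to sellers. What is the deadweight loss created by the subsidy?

Pre-subsidy: 1140.2 - 4.8P = -575 + 8P gives P* = 134, Q* = 497.
With the subsidy, sellers receive Ps = Pb + 48 for each unit, where Pb is the price buyers pay.
Supply in terms of Pb becomes Qs = -575 + 8(Pb + 48) = -191 + 8Pb. Setting this equal to demand: 1140.2 - 4.8Pb = -191 + 8Pb, so Pb = 104.
Sellers receive Ps = 104 + 48 = 152; Q' = 1140.2 − 4.8·104 = 641.
The subsidy expands output by 641 − 497 = 144 past the efficient level; on those units the gap between marginal cost and willingness to pay runs from 0 up to 48.
DWL = ½ × 48 × 144 = 3456.

Deadweight loss = £3456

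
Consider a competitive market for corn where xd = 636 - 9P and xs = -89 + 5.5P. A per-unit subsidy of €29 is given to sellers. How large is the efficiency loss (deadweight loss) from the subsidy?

Deadweight loss = €1435.5

Pre-subsidy: 636 - 9P = -89 + 5.5P gives P* = 50, x* = 186.
With the subsidy, sellers receive Ps = Pb + 29 for each unit, where Pb is the price buyers pay.
Supply in terms of Pb becomes xs = -89 + 5.5(Pb + 29) = 70.5 + 5.5Pb. Setting this equal to demand: 636 - 9Pb = 70.5 + 5.5Pb, so Pb = 39.
Sellers receive Ps = 39 + 29 = 68; x' = 636 − 9·39 = 285.
The subsidy expands output by 285 − 186 = 99 past the efficient level; on those units the gap between marginal cost and willingness to pay runs from 0 up to 29.
DWL = ½ × 29 × 99 = 1435.5.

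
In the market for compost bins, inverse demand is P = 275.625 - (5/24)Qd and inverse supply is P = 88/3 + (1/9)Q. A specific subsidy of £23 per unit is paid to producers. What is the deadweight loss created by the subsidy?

Pre-subsidy: 275.625 - (5/24)Q = 88/3 + (1/9)Q gives Q* = 771 and P* = 115.
With the subsidy, sellers receive Ps = Pb + 23 for each unit, where Pb is the price buyers pay.
On the curves, Pb = 275.625 - (5/24)Q and Ps = 88/3 + (1/9)Q; the wedge Ps − Pb = 23 gives 88/3 + (1/9)Q − (275.625 - (5/24)Q) = 23, so Q' = 843.
Then Pb = 275.625 − (5/24)·843 = 100 and Ps = 88/3 + (1/9)·843 = 123.
The subsidy expands output by 843 − 771 = 72 past the efficient level; on those units the gap between marginal cost and willingness to pay runs from 0 up to 23.
DWL = ½ × 23 × 72 = 828.

Deadweight loss = £828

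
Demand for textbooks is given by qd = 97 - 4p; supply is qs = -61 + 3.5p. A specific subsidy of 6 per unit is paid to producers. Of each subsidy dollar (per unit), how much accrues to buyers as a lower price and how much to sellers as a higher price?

Buyers gain 2.8 per unit; sellers gain 3.2 per unit

Pre-subsidy: 97 - 4p = -61 + 3.5p gives p* = 316/15, q* = 191/15.
With the subsidy, sellers receive ps = pb + 6 for each unit, where pb is the price buyers pay.
Supply in terms of pb becomes qs = -61 + 3.5(pb + 6) = -40 + 3.5pb. Setting this equal to demand: 97 - 4pb = -40 + 3.5pb, so pb = 274/15.
Sellers receive ps = 274/15 + 6 = 364/15; q' = 97 − 4·(274/15) = 359/15.
Buyers' price falls by p* − pb = 316/15 − 274/15 = 2.8; sellers' price rises by ps − p* = 364/15 − 316/15 = 3.2.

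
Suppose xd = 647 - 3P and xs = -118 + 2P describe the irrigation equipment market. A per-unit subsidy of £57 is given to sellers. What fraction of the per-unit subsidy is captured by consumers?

Consumer share = 0.4

Pre-subsidy: 647 - 3P = -118 + 2P gives P* = 153, x* = 188.
With the subsidy, sellers receive Ps = Pb + 57 for each unit, where Pb is the price buyers pay.
Supply in terms of Pb becomes xs = -118 + 2(Pb + 57) = -4 + 2Pb. Setting this equal to demand: 647 - 3Pb = -4 + 2Pb, so Pb = 130.2.
Sellers receive Ps = 130.2 + 57 = 187.2; x' = 647 − 3·130.2 = 256.4.
Buyers' price falls by P* − Pb = 153 − 130.2 = 22.8; sellers' price rises by Ps − P* = 187.2 − 153 = 34.2.
So consumers capture 22.8/57 = 0.4 of each unit of subsidy.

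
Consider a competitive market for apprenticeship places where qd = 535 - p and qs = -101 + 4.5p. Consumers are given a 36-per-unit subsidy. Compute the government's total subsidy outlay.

Government cost = 177732/11

Pre-subsidy: 535 - p = -101 + 4.5p gives p* = 1272/11, q* = 4613/11.
With the rebate, buyers effectively pay pb = ps − 36, where ps is the price sellers receive.
Demand in terms of ps becomes qd = 535 − 1(ps − 36) = 571 - ps. Setting this equal to supply: 571 - ps = -101 + 4.5ps, so ps = 1344/11.
Buyers pay pb = 1344/11 − 36 = 948/11; q' = -101 + 4.5·(1344/11) = 4937/11.
Government outlay = subsidy × quantity = 36 × 4937/11 = 177732/11.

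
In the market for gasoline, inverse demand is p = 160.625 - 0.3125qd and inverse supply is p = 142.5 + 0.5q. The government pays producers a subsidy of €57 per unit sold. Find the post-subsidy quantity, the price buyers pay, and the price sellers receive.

q' = 1202/13; buyers pay 3425/26; sellers receive 4907/26

Pre-subsidy: 160.625 - 0.3125q = 142.5 + 0.5q gives q* = 290/13 and p* = 3995/26.
With the subsidy, sellers receive ps = pb + 57 for each unit, where pb is the price buyers pay.
On the curves, pb = 160.625 - 0.3125q and ps = 142.5 + 0.5q; the wedge ps − pb = 57 gives 142.5 + 0.5q − (160.625 - 0.3125q) = 57, so q' = 1202/13.
Then pb = 160.625 − 0.3125·(1202/13) = 3425/26 and ps = 142.5 + 0.5·(1202/13) = 4907/26.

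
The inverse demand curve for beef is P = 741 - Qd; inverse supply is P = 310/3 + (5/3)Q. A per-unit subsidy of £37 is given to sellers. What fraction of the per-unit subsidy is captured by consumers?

Pre-subsidy: 741 - Q = 310/3 + (5/3)Q gives Q* = 239.125 and P* = 501.875.
With the subsidy, sellers receive Ps = Pb + 37 for each unit, where Pb is the price buyers pay.
On the curves, Pb = 741 - Q and Ps = 310/3 + (5/3)Q; the wedge Ps − Pb = 37 gives 310/3 + (5/3)Q − (741 - Q) = 37, so Q' = 253.
Then Pb = 741 − 1·253 = 488 and Ps = 310/3 + (5/3)·253 = 525.
Buyers' price falls by P* − Pb = 501.875 − 488 = 13.875; sellers' price rises by Ps − P* = 525 − 501.875 = 23.125.
So consumers capture 13.875/37 = 0.375 of each unit of subsidy.

Consumer share = 0.375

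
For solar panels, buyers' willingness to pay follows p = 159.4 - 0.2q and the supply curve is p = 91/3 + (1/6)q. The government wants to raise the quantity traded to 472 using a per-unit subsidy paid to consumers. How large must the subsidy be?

Required subsidy s = 44 per unit

At q = 472, from the demand curve buyers pay pb = 159.4 − 0.2·472 = 65; from the supply curve sellers need ps = 91/3 + (1/6)·472 = 109.
The subsidy must fill the gap: s = ps − pb = 109 − 65 = 44.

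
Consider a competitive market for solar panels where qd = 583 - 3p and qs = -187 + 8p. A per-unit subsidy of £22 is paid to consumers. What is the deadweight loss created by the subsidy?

Deadweight loss = £528

Pre-subsidy: 583 - 3p = -187 + 8p gives p* = 70, q* = 373.
With the rebate, buyers effectively pay pb = ps − 22, where ps is the price sellers receive.
Demand in terms of ps becomes qd = 583 − 3(ps − 22) = 649 - 3ps. Setting this equal to supply: 649 - 3ps = -187 + 8ps, so ps = 76.
Buyers pay pb = 76 − 22 = 54; q' = -187 + 8·76 = 421.
The subsidy expands output by 421 − 373 = 48 past the efficient level; on those units the gap between marginal cost and willingness to pay runs from 0 up to 22.
DWL = ½ × 22 × 48 = 528.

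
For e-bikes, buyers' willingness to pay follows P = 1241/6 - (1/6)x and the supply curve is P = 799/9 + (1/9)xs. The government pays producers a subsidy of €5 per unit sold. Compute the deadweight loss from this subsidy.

Deadweight loss = €45

Pre-subsidy: 1241/6 - (1/6)x = 799/9 + (1/9)x gives x* = 425 and P* = 136.
With the subsidy, sellers receive Ps = Pb + 5 for each unit, where Pb is the price buyers pay.
On the curves, Pb = 1241/6 - (1/6)x and Ps = 799/9 + (1/9)x; the wedge Ps − Pb = 5 gives 799/9 + (1/9)x − (1241/6 - (1/6)x) = 5, so x' = 443.
Then Pb = 1241/6 − (1/6)·443 = 133 and Ps = 799/9 + (1/9)·443 = 138.
The subsidy expands output by 443 − 425 = 18 past the efficient level; on those units the gap between marginal cost and willingness to pay runs from 0 up to 5.
DWL = ½ × 5 × 18 = 45.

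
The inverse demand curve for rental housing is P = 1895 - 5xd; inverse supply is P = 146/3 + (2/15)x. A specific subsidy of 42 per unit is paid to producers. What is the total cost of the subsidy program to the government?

Pre-subsidy: 1895 - 5x = 146/3 + (2/15)x gives x* = 27695/77 and P* = 7440/77.
With the subsidy, sellers receive Ps = Pb + 42 for each unit, where Pb is the price buyers pay.
On the curves, Pb = 1895 - 5x and Ps = 146/3 + (2/15)x; the wedge Ps − Pb = 42 gives 146/3 + (2/15)x − (1895 - 5x) = 42, so x' = 2575/7.
Then Pb = 1895 − 5·(2575/7) = 390/7 and Ps = 146/3 + (2/15)·(2575/7) = 684/7.
Government outlay = subsidy × quantity = 42 × 2575/7 = 15450.

Government cost = 15450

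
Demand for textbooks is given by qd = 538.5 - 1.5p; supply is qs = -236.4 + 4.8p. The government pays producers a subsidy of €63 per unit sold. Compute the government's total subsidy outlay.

Government cost = €26838

Pre-subsidy: 538.5 - 1.5p = -236.4 + 4.8p gives p* = 123, q* = 354.
With the subsidy, sellers receive ps = pb + 63 for each unit, where pb is the price buyers pay.
Supply in terms of pb becomes qs = -236.4 + 4.8(pb + 63) = 66 + 4.8pb. Setting this equal to demand: 538.5 - 1.5pb = 66 + 4.8pb, so pb = 75.
Sellers receive ps = 75 + 63 = 138; q' = 538.5 − 1.5·75 = 426.
Government outlay = subsidy × quantity = 63 × 426 = 26838.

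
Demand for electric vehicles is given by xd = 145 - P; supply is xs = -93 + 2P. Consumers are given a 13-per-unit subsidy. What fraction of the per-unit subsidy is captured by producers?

Producer share = 1/3

Pre-subsidy: 145 - P = -93 + 2P gives P* = 238/3, x* = 197/3.
With the rebate, buyers effectively pay Pb = Ps − 13, where Ps is the price sellers receive.
Demand in terms of Ps becomes xd = 145 − 1(Ps − 13) = 158 - Ps. Setting this equal to supply: 158 - Ps = -93 + 2Ps, so Ps = 251/3.
Buyers pay Pb = 251/3 − 13 = 212/3; x' = -93 + 2·(251/3) = 223/3.
Buyers' price falls by P* − Pb = 238/3 − 212/3 = 26/3; sellers' price rises by Ps − P* = 251/3 − 238/3 = 13/3.
So producers capture (13/3)/13 = 1/3 of each unit of subsidy.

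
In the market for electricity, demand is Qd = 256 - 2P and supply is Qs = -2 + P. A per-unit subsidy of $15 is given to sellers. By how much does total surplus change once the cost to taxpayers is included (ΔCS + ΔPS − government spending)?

Net change in total surplus = -$75

Pre-subsidy: 256 - 2P = -2 + P gives P* = 86, Q* = 84.
With the subsidy, sellers receive Ps = Pb + 15 for each unit, where Pb is the price buyers pay.
Supply in terms of Pb becomes Qs = -2 + 1(Pb + 15) = 13 + Pb. Setting this equal to demand: 256 - 2Pb = 13 + Pb, so Pb = 81.
Sellers receive Ps = 81 + 15 = 96; Q' = 256 − 2·81 = 94.
ΔCS = ½(84 + 94)(86 − 81) = 445; ΔPS = ½(84 + 94)(96 − 86) = 890.
Government spending = 15 × 94 = 1410.
Net change = 445 + 890 − 1410 = -75. The loss equals the DWL triangle ½·15·10.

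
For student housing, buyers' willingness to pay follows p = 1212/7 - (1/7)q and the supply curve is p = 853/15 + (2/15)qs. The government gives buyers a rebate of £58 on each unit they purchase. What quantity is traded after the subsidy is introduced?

q' = 631

Pre-subsidy: 1212/7 - (1/7)q = 853/15 + (2/15)q gives q* = 421 and p* = 113.
With the rebate, buyers effectively pay pb = ps − 58, where ps is the price sellers receive.
On the curves, pb = 1212/7 - (1/7)q and ps = 853/15 + (2/15)q; the wedge ps − pb = 58 gives 853/15 + (2/15)q − (1212/7 - (1/7)q) = 58, so q' = 631.
Then pb = 1212/7 − (1/7)·631 = 83 and ps = 853/15 + (2/15)·631 = 141.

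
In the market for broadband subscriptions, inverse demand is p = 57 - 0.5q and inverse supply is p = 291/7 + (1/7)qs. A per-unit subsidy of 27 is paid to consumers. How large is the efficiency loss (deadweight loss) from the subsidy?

Pre-subsidy: 57 - 0.5q = 291/7 + (1/7)q gives q* = 24 and p* = 45.
With the rebate, buyers effectively pay pb = ps − 27, where ps is the price sellers receive.
On the curves, pb = 57 - 0.5q and ps = 291/7 + (1/7)q; the wedge ps − pb = 27 gives 291/7 + (1/7)q − (57 - 0.5q) = 27, so q' = 66.
Then pb = 57 − 0.5·66 = 24 and ps = 291/7 + (1/7)·66 = 51.
The subsidy expands output by 66 − 24 = 42 past the efficient level; on those units the gap between marginal cost and willingness to pay runs from 0 up to 27.
DWL = ½ × 27 × 42 = 567.

Deadweight loss = 567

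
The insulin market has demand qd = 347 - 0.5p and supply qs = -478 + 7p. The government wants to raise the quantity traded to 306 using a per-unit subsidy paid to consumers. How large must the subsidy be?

At q = 306, invert demand for the buyer price: pb = (347 − 306)/0.5 = 82; invert supply for the seller price: ps = (306 − (-478))/7 = 112.
The subsidy must fill the gap: s = ps − pb = 112 − 82 = 30.

Required subsidy s = 30 per unit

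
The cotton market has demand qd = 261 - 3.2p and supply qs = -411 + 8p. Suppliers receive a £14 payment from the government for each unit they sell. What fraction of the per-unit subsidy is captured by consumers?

Pre-subsidy: 261 - 3.2p = -411 + 8p gives p* = 60, q* = 69.
With the subsidy, sellers receive ps = pb + 14 for each unit, where pb is the price buyers pay.
Supply in terms of pb becomes qs = -411 + 8(pb + 14) = -299 + 8pb. Setting this equal to demand: 261 - 3.2pb = -299 + 8pb, so pb = 50.
Sellers receive ps = 50 + 14 = 64; q' = 261 − 3.2·50 = 101.
Buyers' price falls by p* − pb = 60 − 50 = 10; sellers' price rises by ps − p* = 64 − 60 = 4.
So consumers capture 10/14 = 5/7 of each unit of subsidy.

Consumer share = 5/7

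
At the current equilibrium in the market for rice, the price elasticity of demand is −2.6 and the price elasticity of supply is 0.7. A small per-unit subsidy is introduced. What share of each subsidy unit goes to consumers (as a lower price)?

For a small subsidy around the equilibrium, the benefit split depends on the relative slopes, which at a point are proportional to the elasticities.
Buyer share = εs/(εs + |εd|) = 0.7/(0.7 + 2.6) = 7/33; seller share = |εd|/(εs + |εd|) = 26/33.

Consumer share = 7/33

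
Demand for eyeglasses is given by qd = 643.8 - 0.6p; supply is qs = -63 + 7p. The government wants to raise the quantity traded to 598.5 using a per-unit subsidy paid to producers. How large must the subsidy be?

At q = 598.5, invert demand for the buyer price: pb = (643.8 − 598.5)/0.6 = 75.5; invert supply for the seller price: ps = (598.5 − (-63))/7 = 94.5.
The subsidy must fill the gap: s = ps − pb = 94.5 − 75.5 = 19.

Required subsidy s = 19 per unit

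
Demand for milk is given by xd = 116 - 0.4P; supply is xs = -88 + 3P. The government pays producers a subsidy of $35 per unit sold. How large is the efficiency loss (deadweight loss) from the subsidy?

Deadweight loss = 3675/17

Pre-subsidy: 116 - 0.4P = -88 + 3P gives P* = 60, x* = 92.
With the subsidy, sellers receive Ps = Pb + 35 for each unit, where Pb is the price buyers pay.
Supply in terms of Pb becomes xs = -88 + 3(Pb + 35) = 17 + 3Pb. Setting this equal to demand: 116 - 0.4Pb = 17 + 3Pb, so Pb = 495/17.
Sellers receive Ps = 495/17 + 35 = 1090/17; x' = 116 − 0.4·(495/17) = 1774/17.
The subsidy expands output by 1774/17 − 92 = 210/17 past the efficient level; on those units the gap between marginal cost and willingness to pay runs from 0 up to 35.
DWL = ½ × 35 × 210/17 = 3675/17.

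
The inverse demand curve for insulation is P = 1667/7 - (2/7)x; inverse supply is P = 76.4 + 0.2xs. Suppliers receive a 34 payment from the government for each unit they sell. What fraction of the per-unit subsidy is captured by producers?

Producer share = 7/17

Pre-subsidy: 1667/7 - (2/7)x = 76.4 + 0.2x gives x* = 333 and P* = 143.
With the subsidy, sellers receive Ps = Pb + 34 for each unit, where Pb is the price buyers pay.
On the curves, Pb = 1667/7 - (2/7)x and Ps = 76.4 + 0.2x; the wedge Ps − Pb = 34 gives 76.4 + 0.2x − (1667/7 - (2/7)x) = 34, so x' = 403.
Then Pb = 1667/7 − (2/7)·403 = 123 and Ps = 76.4 + 0.2·403 = 157.
Buyers' price falls by P* − Pb = 143 − 123 = 20; sellers' price rises by Ps − P* = 157 − 143 = 14.
So producers capture 14/34 = 7/17 of each unit of subsidy.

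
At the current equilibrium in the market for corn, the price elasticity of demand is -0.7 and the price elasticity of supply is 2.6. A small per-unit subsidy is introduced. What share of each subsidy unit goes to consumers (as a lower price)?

For a small subsidy around the equilibrium, the benefit split depends on the relative slopes, which at a point are proportional to the elasticities.
Buyer share = εs/(εs + |εd|) = 2.6/(2.6 + 0.7) = 26/33; seller share = |εd|/(εs + |εd|) = 7/33.

Consumer share = 26/33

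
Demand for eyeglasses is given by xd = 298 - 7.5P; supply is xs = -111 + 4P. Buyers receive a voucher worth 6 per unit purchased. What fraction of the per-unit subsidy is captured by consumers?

Consumer share = 8/23

Pre-subsidy: 298 - 7.5P = -111 + 4P gives P* = 818/23, x* = 719/23.
With the rebate, buyers effectively pay Pb = Ps − 6, where Ps is the price sellers receive.
Demand in terms of Ps becomes xd = 298 − 7.5(Ps − 6) = 343 - 7.5Ps. Setting this equal to supply: 343 - 7.5Ps = -111 + 4Ps, so Ps = 908/23.
Buyers pay Pb = 908/23 − 6 = 770/23; x' = -111 + 4·(908/23) = 1079/23.
Buyers' price falls by P* − Pb = 818/23 − 770/23 = 48/23; sellers' price rises by Ps − P* = 908/23 − 818/23 = 90/23.
So consumers capture (48/23)/6 = 8/23 of each unit of subsidy.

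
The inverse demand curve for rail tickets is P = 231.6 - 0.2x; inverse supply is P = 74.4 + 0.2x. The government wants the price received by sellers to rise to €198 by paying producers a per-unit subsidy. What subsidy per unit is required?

At a seller price of 198, quantity supplied is -372 + 5·198 = 618.
Buyers absorb 618 only when they pay Pb = 231.6 − 0.2·618 = 108.
s = Ps − Pb = 198 − 108 = 90.

Required subsidy s = €90 per unit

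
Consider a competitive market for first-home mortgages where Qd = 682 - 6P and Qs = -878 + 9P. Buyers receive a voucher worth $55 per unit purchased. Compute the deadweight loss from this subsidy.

Deadweight loss = $5445

Pre-subsidy: 682 - 6P = -878 + 9P gives P* = 104, Q* = 58.
With the rebate, buyers effectively pay Pb = Ps − 55, where Ps is the price sellers receive.
Demand in terms of Ps becomes Qd = 682 − 6(Ps − 55) = 1012 - 6Ps. Setting this equal to supply: 1012 - 6Ps = -878 + 9Ps, so Ps = 126.
Buyers pay Pb = 126 − 55 = 71; Q' = -878 + 9·126 = 256.
The subsidy expands output by 256 − 58 = 198 past the efficient level; on those units the gap between marginal cost and willingness to pay runs from 0 up to 55.
DWL = ½ × 55 × 198 = 5445.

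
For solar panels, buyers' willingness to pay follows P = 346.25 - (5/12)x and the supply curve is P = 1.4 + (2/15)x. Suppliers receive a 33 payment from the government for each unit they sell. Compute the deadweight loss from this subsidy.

Deadweight loss = 990

Pre-subsidy: 346.25 - (5/12)x = 1.4 + (2/15)x gives x* = 627 and P* = 85.
With the subsidy, sellers receive Ps = Pb + 33 for each unit, where Pb is the price buyers pay.
On the curves, Pb = 346.25 - (5/12)x and Ps = 1.4 + (2/15)x; the wedge Ps − Pb = 33 gives 1.4 + (2/15)x − (346.25 - (5/12)x) = 33, so x' = 687.
Then Pb = 346.25 − (5/12)·687 = 60 and Ps = 1.4 + (2/15)·687 = 93.
The subsidy expands output by 687 − 627 = 60 past the efficient level; on those units the gap between marginal cost and willingness to pay runs from 0 up to 33.
DWL = ½ × 33 × 60 = 990.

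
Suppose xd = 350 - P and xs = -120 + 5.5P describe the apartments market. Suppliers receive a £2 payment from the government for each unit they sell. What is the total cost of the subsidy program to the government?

Pre-subsidy: 350 - P = -120 + 5.5P gives P* = 940/13, x* = 3610/13.
With the subsidy, sellers receive Ps = Pb + 2 for each unit, where Pb is the price buyers pay.
Supply in terms of Pb becomes xs = -120 + 5.5(Pb + 2) = -109 + 5.5Pb. Setting this equal to demand: 350 - Pb = -109 + 5.5Pb, so Pb = 918/13.
Sellers receive Ps = 918/13 + 2 = 944/13; x' = 350 − 1·(918/13) = 3632/13.
Government outlay = subsidy × quantity = 2 × 3632/13 = 7264/13.

Government cost = 7264/13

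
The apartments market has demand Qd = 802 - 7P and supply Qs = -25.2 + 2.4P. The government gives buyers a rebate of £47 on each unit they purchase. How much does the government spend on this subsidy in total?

Pre-subsidy: 802 - 7P = -25.2 + 2.4P gives P* = 88, Q* = 186.
With the rebate, buyers effectively pay Pb = Ps − 47, where Ps is the price sellers receive.
Demand in terms of Ps becomes Qd = 802 − 7(Ps − 47) = 1131 - 7Ps. Setting this equal to supply: 1131 - 7Ps = -25.2 + 2.4Ps, so Ps = 123.
Buyers pay Pb = 123 − 47 = 76; Q' = -25.2 + 2.4·123 = 270.
Government outlay = subsidy × quantity = 47 × 270 = 12690.

Government cost = £12690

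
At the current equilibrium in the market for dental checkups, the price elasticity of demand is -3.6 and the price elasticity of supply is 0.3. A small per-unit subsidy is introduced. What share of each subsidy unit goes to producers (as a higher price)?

Producer share = 12/13

For a small subsidy around the equilibrium, the benefit split depends on the relative slopes, which at a point are proportional to the elasticities.
Buyer share = εs/(εs + |εd|) = 0.3/(0.3 + 3.6) = 1/13; seller share = |εd|/(εs + |εd|) = 12/13.
So producers capture 12/13 of the subsidy.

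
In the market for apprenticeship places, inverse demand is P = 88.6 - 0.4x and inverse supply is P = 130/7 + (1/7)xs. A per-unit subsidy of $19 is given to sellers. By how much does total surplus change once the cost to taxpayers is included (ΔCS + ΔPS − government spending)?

Net change in total surplus = -$332.5

Pre-subsidy: 88.6 - 0.4x = 130/7 + (1/7)x gives x* = 129 and P* = 37.
With the subsidy, sellers receive Ps = Pb + 19 for each unit, where Pb is the price buyers pay.
On the curves, Pb = 88.6 - 0.4x and Ps = 130/7 + (1/7)x; the wedge Ps − Pb = 19 gives 130/7 + (1/7)x − (88.6 - 0.4x) = 19, so x' = 164.
Then Pb = 88.6 − 0.4·164 = 23 and Ps = 130/7 + (1/7)·164 = 42.
ΔCS = ½(129 + 164)(37 − 23) = 2051; ΔPS = ½(129 + 164)(42 − 37) = 732.5.
Government spending = 19 × 164 = 3116.
Net change = 2051 + 732.5 − 3116 = -332.5. The loss equals the DWL triangle ½·19·35.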